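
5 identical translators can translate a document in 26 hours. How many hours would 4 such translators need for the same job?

65/2 hours

Total work is 5·26 = 130 translator-hours.
With 4 translators: 130/4 = 65/2 hours.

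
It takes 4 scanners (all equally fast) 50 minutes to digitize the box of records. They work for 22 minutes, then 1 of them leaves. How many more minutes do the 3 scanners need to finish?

112/3 minutes

One scanner does 1/200 of the job per minute.
After 22 minutes with 4 scanners, 11/25 is done (14/25 left).
With 3 scanners the rate is 3/200, so the rest takes 14/25 ÷ 3/200 = 112/3 minutes.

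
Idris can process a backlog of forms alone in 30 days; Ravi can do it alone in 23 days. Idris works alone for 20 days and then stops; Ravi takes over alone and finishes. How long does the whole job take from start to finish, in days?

83/3 days

In 20 days Idris does 20/30 = 2/3 of the job, leaving 1/3.
Ravi works at 1/23 per day, so finishing takes 1/3 ÷ 1/23 = 23/3 days.
Total time = 20 + 23/3 = 83/3 days.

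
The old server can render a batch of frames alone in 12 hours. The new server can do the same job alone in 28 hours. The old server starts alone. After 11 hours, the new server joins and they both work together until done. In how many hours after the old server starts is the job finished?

117/10 hours

In the first 11 hours the old server alone does 11/12 of the job, leaving 1/12.
Once everyone is working, combined rate: 1/12 + 1/28 = (7 + 3)/84 = 10/84 = 5/42 per hour.
Remaining 1/12 at 5/42 per hour takes 7/10 hours.
Total from the start = 11 + 7/10 = 117/10 hours.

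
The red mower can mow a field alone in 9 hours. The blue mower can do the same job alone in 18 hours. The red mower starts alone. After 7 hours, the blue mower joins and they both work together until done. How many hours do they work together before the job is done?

4/3 hours

In the first 7 hours the red mower alone does 7/9 of the job, leaving 2/9.
Once everyone is working, combined rate: 1/9 + 1/18 = (2 + 1)/18 = 3/18 = 1/6 per hour.
Remaining 2/9 at 1/6 per hour takes 4/3 hours.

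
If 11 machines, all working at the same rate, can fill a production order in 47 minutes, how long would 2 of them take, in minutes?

517/2 minutes

Total work is 11·47 = 517 machine-minutes.
With 2 machines: 517/2 minutes.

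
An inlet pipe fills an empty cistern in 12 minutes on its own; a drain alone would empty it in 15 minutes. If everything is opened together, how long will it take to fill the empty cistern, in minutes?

60 minutes

Net rate = 1/12 − 1/15 = (5 − 4)/60 = 1/60 per minute.
Filling time = 1 ÷ (1/60) = 60 minutes.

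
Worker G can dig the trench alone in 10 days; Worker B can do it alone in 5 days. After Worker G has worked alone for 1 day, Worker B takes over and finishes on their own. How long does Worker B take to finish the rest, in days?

In 1 day Worker G does 1/10 of the job, leaving 9/10.
Worker B works at 1/5 per day, so finishing takes 9/10 ÷ 1/5 = 9/2 days.

9/2 days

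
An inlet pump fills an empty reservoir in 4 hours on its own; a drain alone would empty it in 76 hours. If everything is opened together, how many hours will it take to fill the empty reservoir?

Net rate = 1/4 − 1/76 = (19 − 1)/76 = 18/76 = 9/38 per hour.
Filling time = 1 ÷ (9/38) = 38/9 hours.

38/9 hours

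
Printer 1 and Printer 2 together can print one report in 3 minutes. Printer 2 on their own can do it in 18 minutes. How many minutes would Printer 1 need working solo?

Combined rate is 1/3 per minute.
Known contribution: 1/18 per minute.
So Printer 1's rate is 1/3 − 1/18 = 5/18, meaning 18/5 minutes alone.

18/5 minutes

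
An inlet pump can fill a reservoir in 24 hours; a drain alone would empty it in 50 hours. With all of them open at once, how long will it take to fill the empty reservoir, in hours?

600/13 hours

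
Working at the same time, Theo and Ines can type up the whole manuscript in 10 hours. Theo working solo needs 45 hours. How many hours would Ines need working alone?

90/7 hours

Combined rate is 1/10 per hour.
Known contribution: 1/45 per hour.
So Ines's rate is 1/10 − 1/45 = 7/90, meaning 90/7 hours alone.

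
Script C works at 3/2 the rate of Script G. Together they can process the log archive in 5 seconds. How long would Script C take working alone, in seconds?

25/3 seconds

Let Script G's rate be r; then Script C's rate is (3/2)r, so together (3/2 + 1)r = (5/2)r = 1/5.
Thus r = 2/25 per second.
Script G alone: 25/2 seconds; Script C alone: 25/3 seconds.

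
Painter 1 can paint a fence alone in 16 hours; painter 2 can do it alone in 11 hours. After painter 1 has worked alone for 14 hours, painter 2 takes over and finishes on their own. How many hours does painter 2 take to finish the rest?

11/8 hours

In 14 hours painter 1 does 14/16 = 7/8 of the job, leaving 1/8.
Painter 2 works at 1/11 per hour, so finishing takes 1/8 ÷ 1/11 = 11/8 hours.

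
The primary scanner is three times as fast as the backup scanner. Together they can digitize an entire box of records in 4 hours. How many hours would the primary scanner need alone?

16/3 hours

Let the backup scanner's rate be r; then the primary scanner's rate is 3r, so together (3 + 1)r = 4r = 1/4.
Thus r = 1/16 per hour.
The backup scanner alone: 16 hours; the primary scanner alone: 16/3 hours.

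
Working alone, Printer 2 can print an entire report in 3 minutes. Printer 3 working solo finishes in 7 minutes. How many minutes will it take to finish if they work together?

With two workers the combined time is the product over the sum: 3·7/(3+7) = 21/10 minutes.

21/10 minutes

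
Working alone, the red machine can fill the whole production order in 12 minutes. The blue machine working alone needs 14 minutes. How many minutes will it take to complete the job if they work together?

Combined rate: 1/12 + 1/14 = (7 + 6)/84 = 13/84 per minute.
Time = 1 ÷ (13/84) = 84/13 minutes.

84/13 minutes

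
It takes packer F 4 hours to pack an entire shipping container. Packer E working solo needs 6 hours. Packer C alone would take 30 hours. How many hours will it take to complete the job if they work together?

Combined rate: 1/4 + 1/6 + 1/30 = (15 + 10 + 2)/60 = 27/60 = 9/20 per hour.
Time = 1 ÷ (9/20) = 20/9 hours.

20/9 hours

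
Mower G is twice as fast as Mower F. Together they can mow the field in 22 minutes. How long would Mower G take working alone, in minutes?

Let Mower F's rate be r; then Mower G's rate is 2r, so together (2 + 1)r = 3r = 1/22.
Thus r = 1/66 per minute.
Mower F alone: 66 minutes; Mower G alone: 33 minutes.

33 minutes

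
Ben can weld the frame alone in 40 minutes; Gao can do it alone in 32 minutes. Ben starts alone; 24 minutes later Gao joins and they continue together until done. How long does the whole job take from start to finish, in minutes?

280/9 minutes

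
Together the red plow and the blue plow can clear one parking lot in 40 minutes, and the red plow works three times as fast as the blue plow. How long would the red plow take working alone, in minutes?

Let the blue plow's rate be r; then the red plow's rate is 3r, so together (3 + 1)r = 4r = 1/40.
Thus r = 1/160 per minute.
The blue plow alone: 160 minutes; the red plow alone: 160/3 minutes.

160/3 minutes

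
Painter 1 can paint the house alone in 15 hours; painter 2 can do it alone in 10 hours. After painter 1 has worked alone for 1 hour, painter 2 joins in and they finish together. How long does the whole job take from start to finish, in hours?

In 1 hour painter 1 does 1/15 of the job, leaving 14/15.
Painter 1 and painter 2 together work at 1/6 per hour, so finishing takes 14/15 ÷ 1/6 = 28/5 hours.
Total time = 1 + 28/5 = 33/5 hours.

33/5 hours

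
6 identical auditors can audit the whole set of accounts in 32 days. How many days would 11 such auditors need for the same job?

Total work is 6·32 = 192 auditor-days.
With 11 auditors: 192/11 days.

192/11 days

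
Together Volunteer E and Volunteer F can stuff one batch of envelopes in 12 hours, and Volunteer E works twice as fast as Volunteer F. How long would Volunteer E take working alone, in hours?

Let Volunteer F's rate be r; then Volunteer E's rate is 2r, so together (2 + 1)r = 3r = 1/12.
Thus r = 1/36 per hour.
Volunteer F alone: 36 hours; Volunteer E alone: 18 hours.

18 hours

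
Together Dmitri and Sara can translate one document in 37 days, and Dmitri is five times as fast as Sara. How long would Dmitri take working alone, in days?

222/5 days

Let Sara's rate be r; then Dmitri's rate is 5r, so together (5 + 1)r = 6r = 1/37.
Thus r = 1/222 per day.
Sara alone: 222 days; Dmitri alone: 222/5 days.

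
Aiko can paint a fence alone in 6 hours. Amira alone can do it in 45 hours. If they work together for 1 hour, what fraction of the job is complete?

17/90

Combined rate: 1/6 + 1/45 = (15 + 2)/90 = 17/90 per hour.
In 1 hour they complete 1·17/90 = 17/90 of the job.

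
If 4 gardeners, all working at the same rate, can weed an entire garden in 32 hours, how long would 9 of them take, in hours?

Total work is 4·32 = 128 gardener-hours.
With 9 gardeners: 128/9 hours.

128/9 hours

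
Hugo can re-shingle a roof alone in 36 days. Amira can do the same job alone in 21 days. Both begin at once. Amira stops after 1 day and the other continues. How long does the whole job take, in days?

In the first 1 day the combined rate is 19/252, so 19/252 of the job is done, leaving 233/252.
After Amira leaves the rate is 1/36 per day; the remaining 233/252 takes 233/7 days.
Total = 1 + 233/7 = 240/7 days.

240/7 days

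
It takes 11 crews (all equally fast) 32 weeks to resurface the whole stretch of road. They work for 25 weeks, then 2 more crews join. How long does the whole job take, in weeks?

One crew does 1/352 of the job per week.
After 25 weeks with 11 crews, 25/32 is done (7/32 left).
With 13 crews the rate is 13/352, so the rest takes 7/32 ÷ 13/352 = 77/13 weeks.
Total = 25 + 77/13 = 402/13 weeks.

402/13 weeks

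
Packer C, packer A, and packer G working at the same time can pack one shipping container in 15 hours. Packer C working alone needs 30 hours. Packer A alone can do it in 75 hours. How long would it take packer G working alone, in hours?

Combined rate is 1/15 per hour.
Known contribution: 1/30 + 1/75 = (5 + 2)/150 = 7/150 per hour.
So packer G's rate is 1/15 − 7/150 = 1/50, meaning 50 hours alone.

50 hours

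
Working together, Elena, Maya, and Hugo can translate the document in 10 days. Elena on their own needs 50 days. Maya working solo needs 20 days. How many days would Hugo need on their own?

100/3 days

Combined rate is 1/10 per day.
Known contribution: 1/50 + 1/20 = (2 + 5)/100 = 7/100 per day.
So Hugo's rate is 1/10 − 7/100 = 3/100, meaning 100/3 days alone.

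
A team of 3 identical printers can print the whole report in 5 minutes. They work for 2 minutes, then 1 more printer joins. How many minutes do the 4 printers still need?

9/4 minutes

One printer does 1/15 of the job per minute.
After 2 minutes with 3 printers, 2/5 is done (3/5 left).
With 4 printers the rate is 4/15, so the rest takes 3/5 ÷ 4/15 = 9/4 minutes.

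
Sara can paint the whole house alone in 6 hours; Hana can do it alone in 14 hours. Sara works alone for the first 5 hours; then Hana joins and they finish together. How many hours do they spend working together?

In 5 hours Sara does 5/6 of the job, leaving 1/6.
Sara and Hana together work at 5/21 per hour, so finishing takes 1/6 ÷ 5/21 = 7/10 hours.

7/10 hours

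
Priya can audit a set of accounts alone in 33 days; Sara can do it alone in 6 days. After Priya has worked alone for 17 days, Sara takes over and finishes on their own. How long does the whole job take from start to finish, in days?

219/11 days

In 17 days Priya does 17/33 of the job, leaving 16/33.
Sara works at 1/6 per day, so finishing takes 16/33 ÷ 1/6 = 32/11 days.
Total time = 17 + 32/11 = 219/11 days.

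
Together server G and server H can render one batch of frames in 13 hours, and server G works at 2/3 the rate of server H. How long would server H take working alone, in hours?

Let server H's rate be r; then server G's rate is (2/3)r, so together (2/3 + 1)r = (5/3)r = 1/13.
Thus r = 3/65 per hour.
Server H alone: 65/3 hours; server G alone: 65/2 hours.

65/3 hours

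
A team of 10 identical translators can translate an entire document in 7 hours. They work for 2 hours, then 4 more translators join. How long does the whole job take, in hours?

39/7 hours

One translator does 1/70 of the job per hour.
After 2 hours with 10 translators, 2/7 is done (5/7 left).
With 14 translators the rate is 14/70 = 1/5, so the rest takes 5/7 ÷ 1/5 = 25/7 hours.
Total = 2 + 25/7 = 39/7 hours.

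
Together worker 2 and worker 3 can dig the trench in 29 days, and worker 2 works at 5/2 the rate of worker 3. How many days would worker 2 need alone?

Let worker 3's rate be r; then worker 2's rate is (5/2)r, so together (5/2 + 1)r = (7/2)r = 1/29.
Thus r = 2/203 per day.
Worker 3 alone: 203/2 days; worker 2 alone: 203/5 days.

203/5 days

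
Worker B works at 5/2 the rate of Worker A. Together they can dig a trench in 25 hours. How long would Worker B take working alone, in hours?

Let Worker A's rate be r; then Worker B's rate is (5/2)r, so together (5/2 + 1)r = (7/2)r = 1/25.
Thus r = 2/175 per hour.
Worker A alone: 175/2 hours; Worker B alone: 35 hours.

35 hours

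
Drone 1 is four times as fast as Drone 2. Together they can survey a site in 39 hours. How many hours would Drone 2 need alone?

Let Drone 2's rate be r; then Drone 1's rate is 4r, so together (4 + 1)r = 5r = 1/39.
Thus r = 1/195 per hour.
Drone 2 alone: 195 hours; Drone 1 alone: 195/4 hours.

195 hours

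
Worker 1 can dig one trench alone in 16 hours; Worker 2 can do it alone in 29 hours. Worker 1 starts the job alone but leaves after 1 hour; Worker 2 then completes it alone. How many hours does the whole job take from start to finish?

In 1 hour Worker 1 does 1/16 of the job, leaving 15/16.
Worker 2 works at 1/29 per hour, so finishing takes 15/16 ÷ 1/29 = 435/16 hours.
Total time = 1 + 435/16 = 451/16 hours.

451/16 hours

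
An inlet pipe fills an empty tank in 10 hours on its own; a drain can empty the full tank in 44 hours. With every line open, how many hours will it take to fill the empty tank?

Net rate = 1/10 − 1/44 = (22 − 5)/220 = 17/220 per hour.
Filling time = 1 ÷ (17/220) = 220/17 hours.

220/17 hours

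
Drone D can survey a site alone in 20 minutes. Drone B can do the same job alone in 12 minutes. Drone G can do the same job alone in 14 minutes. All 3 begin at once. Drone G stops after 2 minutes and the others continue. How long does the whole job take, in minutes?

45/7 minutes

In the first 2 minutes the combined rate is 43/210, so 43/105 of the job is done, leaving 62/105.
After Drone G leaves the rate is 2/15 per minute; the remaining 62/105 takes 31/7 minutes.
Total = 2 + 31/7 = 45/7 minutes.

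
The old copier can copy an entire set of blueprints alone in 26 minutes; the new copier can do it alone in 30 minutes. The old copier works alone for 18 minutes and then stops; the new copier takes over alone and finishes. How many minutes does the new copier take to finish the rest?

In 18 minutes the old copier does 18/26 = 9/13 of the job, leaving 4/13.
The new copier works at 1/30 per minute, so finishing takes 4/13 ÷ 1/30 = 120/13 minutes.

120/13 minutes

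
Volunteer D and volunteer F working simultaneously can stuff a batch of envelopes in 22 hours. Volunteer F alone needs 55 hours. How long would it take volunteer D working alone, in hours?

Combined rate is 1/22 per hour.
Known contribution: 1/55 per hour.
So volunteer D's rate is 1/22 − 1/55 = 3/110, meaning 110/3 hours alone.

110/3 hours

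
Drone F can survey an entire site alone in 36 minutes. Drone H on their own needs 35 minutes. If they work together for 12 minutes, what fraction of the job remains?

34/105

Combined rate: 1/36 + 1/35 = (35 + 36)/1260 = 71/1260 per minute.
In 12 minutes they complete 12·71/1260 = 71/105 of the job.
So 34/105 remains.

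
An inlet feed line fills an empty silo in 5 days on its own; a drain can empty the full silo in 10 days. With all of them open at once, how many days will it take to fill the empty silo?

10 days

Net rate = 1/5 − 1/10 = (2 − 1)/10 = 1/10 per day.
Filling time = 1 ÷ (1/10) = 10 days.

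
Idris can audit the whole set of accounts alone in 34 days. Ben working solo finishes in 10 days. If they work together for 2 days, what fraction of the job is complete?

22/85

Combined rate: 1/34 + 1/10 = (5 + 17)/170 = 22/170 = 11/85 per day.
In 2 days they complete 2·11/85 = 22/85 of the job.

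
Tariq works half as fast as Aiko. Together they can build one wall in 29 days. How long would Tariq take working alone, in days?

87 days

Let Aiko's rate be r; then Tariq's rate is (1/2)r, so together (1/2 + 1)r = (3/2)r = 1/29.
Thus r = 2/87 per day.
Aiko alone: 87/2 days; Tariq alone: 87 days.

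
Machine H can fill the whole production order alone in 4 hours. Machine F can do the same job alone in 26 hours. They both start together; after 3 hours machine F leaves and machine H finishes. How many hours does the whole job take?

46/13 hours

In the first 3 hours the combined rate is 15/52, so 45/52 of the job is done, leaving 7/52.
After machine F leaves the rate is 1/4 per hour; the remaining 7/52 takes 7/13 hours.
Total = 3 + 7/13 = 46/13 hours.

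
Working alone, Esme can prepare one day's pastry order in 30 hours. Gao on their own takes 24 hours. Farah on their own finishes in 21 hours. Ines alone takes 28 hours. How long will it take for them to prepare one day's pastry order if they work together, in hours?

Combined rate: 1/30 + 1/24 + 1/21 + 1/28 = (28 + 35 + 40 + 30)/840 = 133/840 = 19/120 per hour.
Time = 1 ÷ (19/120) = 120/19 hours.

120/19 hours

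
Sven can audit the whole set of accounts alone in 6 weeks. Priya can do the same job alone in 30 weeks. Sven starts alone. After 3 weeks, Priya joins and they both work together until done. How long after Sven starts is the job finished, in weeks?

11/2 weeks

In the first 3 weeks Sven alone does 3/6 = 1/2 of the job, leaving 1/2.
Once everyone is working, combined rate: 1/6 + 1/30 = (5 + 1)/30 = 6/30 = 1/5 per week.
Remaining 1/2 at 1/5 per week takes 5/2 weeks.
Total from the start = 3 + 5/2 = 11/2 weeks.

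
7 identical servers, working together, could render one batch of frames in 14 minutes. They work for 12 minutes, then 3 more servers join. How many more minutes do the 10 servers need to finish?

7/5 minutes

One server does 1/98 of the job per minute.
After 12 minutes with 7 servers, 6/7 is done (1/7 left).
With 10 servers the rate is 10/98 = 5/49, so the rest takes 1/7 ÷ 5/49 = 7/5 minutes.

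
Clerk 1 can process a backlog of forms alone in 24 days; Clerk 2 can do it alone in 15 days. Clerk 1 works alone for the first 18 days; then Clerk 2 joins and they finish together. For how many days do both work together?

30/13 days

In 18 days Clerk 1 does 18/24 = 3/4 of the job, leaving 1/4.
Clerk 1 and Clerk 2 together work at 13/120 per day, so finishing takes 1/4 ÷ 13/120 = 30/13 days.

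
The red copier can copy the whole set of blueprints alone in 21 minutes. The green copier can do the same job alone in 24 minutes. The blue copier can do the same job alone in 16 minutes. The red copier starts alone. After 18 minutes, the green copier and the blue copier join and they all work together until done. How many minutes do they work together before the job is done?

In the first 18 minutes the red copier alone does 18/21 = 6/7 of the job, leaving 1/7.
Once everyone is working, combined rate: 1/21 + 1/24 + 1/16 = (16 + 14 + 21)/336 = 51/336 = 17/112 per minute.
Remaining 1/7 at 17/112 per minute takes 16/17 minutes.

16/17 minutes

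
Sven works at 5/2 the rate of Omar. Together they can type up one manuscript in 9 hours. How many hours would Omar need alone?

63/2 hours

Let Omar's rate be r; then Sven's rate is (5/2)r, so together (5/2 + 1)r = (7/2)r = 1/9.
Thus r = 2/63 per hour.
Omar alone: 63/2 hours; Sven alone: 63/5 hours.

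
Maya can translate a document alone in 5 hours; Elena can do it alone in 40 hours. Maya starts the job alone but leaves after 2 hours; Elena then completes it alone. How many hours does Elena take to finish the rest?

In 2 hours Maya does 2/5 of the job, leaving 3/5.
Elena works at 1/40 per hour, so finishing takes 3/5 ÷ 1/40 = 24 hours.

24 hours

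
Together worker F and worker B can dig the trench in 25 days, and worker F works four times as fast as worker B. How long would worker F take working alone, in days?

125/4 days

Let worker B's rate be r; then worker F's rate is 4r, so together (4 + 1)r = 5r = 1/25.
Thus r = 1/125 per day.
Worker B alone: 125 days; worker F alone: 125/4 days.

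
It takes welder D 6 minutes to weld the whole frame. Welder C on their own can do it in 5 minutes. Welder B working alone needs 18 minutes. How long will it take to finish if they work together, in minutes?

45/19 minutes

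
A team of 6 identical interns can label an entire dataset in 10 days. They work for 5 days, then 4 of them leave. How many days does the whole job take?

20 days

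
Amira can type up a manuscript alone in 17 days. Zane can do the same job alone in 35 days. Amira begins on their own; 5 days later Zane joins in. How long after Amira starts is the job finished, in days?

In the first 5 days Amira alone does 5/17 of the job, leaving 12/17.
Once everyone is working, combined rate: 1/17 + 1/35 = (35 + 17)/595 = 52/595 per day.
Remaining 12/17 at 52/595 per day takes 105/13 days.
Total from the start = 5 + 105/13 = 170/13 days.

170/13 days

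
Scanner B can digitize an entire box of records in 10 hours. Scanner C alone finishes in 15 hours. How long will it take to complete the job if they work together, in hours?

Combined rate: 1/10 + 1/15 = (3 + 2)/30 = 5/30 = 1/6 per hour.
Time = 1 ÷ (1/6) = 6 hours.

6 hours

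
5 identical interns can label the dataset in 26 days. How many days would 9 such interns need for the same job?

130/9 days

Total work is 5·26 = 130 intern-days.
With 9 interns: 130/9 days.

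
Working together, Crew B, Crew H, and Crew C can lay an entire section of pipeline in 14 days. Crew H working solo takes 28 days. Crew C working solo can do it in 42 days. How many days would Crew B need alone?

84 days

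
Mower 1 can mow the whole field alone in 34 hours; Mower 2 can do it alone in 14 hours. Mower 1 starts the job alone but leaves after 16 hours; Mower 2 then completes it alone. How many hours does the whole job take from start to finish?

398/17 hours

In 16 hours Mower 1 does 16/34 = 8/17 of the job, leaving 9/17.
Mower 2 works at 1/14 per hour, so finishing takes 9/17 ÷ 1/14 = 126/17 hours.
Total time = 16 + 126/17 = 398/17 hours.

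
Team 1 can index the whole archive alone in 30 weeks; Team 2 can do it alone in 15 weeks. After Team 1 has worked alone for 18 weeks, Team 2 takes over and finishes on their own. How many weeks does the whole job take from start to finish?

In 18 weeks Team 1 does 18/30 = 3/5 of the job, leaving 2/5.
Team 2 works at 1/15 per week, so finishing takes 2/5 ÷ 1/15 = 6 weeks.
Total time = 18 + 6 = 24 weeks.

24 weeks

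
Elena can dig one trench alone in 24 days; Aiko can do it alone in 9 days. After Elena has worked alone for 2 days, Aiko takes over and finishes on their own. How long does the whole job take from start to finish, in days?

In 2 days Elena does 2/24 = 1/12 of the job, leaving 11/12.
Aiko works at 1/9 per day, so finishing takes 11/12 ÷ 1/9 = 33/4 days.
Total time = 2 + 33/4 = 41/4 days.

41/4 days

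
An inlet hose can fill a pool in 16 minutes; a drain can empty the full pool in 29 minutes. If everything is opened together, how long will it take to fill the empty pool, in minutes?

464/13 minutes

Net rate = 1/16 − 1/29 = (29 − 16)/464 = 13/464 per minute.
Filling time = 1 ÷ (13/464) = 464/13 minutes.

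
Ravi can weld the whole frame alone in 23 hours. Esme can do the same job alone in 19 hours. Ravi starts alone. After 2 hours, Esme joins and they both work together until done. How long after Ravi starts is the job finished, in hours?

23/2 hours

In the first 2 hours Ravi alone does 2/23 of the job, leaving 21/23.
Once everyone is working, combined rate: 1/23 + 1/19 = (19 + 23)/437 = 42/437 per hour.
Remaining 21/23 at 42/437 per hour takes 19/2 hours.
Total from the start = 2 + 19/2 = 23/2 hours.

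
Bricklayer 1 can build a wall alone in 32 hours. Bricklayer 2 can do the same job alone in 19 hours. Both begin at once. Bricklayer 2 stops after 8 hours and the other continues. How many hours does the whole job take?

In the first 8 hours the combined rate is 51/608, so 51/76 of the job is done, leaving 25/76.
After bricklayer 2 leaves the rate is 1/32 per hour; the remaining 25/76 takes 200/19 hours.
Total = 8 + 200/19 = 352/19 hours.

352/19 hours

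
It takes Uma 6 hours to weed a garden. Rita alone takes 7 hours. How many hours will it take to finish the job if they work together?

42/13 hours

Combined rate: 1/6 + 1/7 = (7 + 6)/42 = 13/42 per hour.
Time = 1 ÷ (13/42) = 42/13 hours.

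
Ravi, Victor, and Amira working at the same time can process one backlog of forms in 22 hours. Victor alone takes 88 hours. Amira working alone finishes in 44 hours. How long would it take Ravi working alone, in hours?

Combined rate is 1/22 per hour.
Known contribution: 1/88 + 1/44 = (1 + 2)/88 = 3/88 per hour.
So Ravi's rate is 1/22 − 3/88 = 1/88, meaning 88 hours alone.

88 hours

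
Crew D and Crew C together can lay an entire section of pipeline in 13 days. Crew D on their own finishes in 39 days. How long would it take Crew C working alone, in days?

39/2 days

Combined rate is 1/13 per day.
Known contribution: 1/39 per day.
So Crew C's rate is 1/13 − 1/39 = 2/39, meaning 39/2 days alone.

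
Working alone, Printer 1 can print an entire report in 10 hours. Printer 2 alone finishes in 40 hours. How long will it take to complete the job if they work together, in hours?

8 hours

Combined rate: 1/10 + 1/40 = (4 + 1)/40 = 5/40 = 1/8 per hour.
Time = 1 ÷ (1/8) = 8 hours.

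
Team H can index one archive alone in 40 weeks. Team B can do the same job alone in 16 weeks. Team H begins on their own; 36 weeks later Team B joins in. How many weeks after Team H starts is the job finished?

In the first 36 weeks Team H alone does 36/40 = 9/10 of the job, leaving 1/10.
Once everyone is working, combined rate: 1/40 + 1/16 = (2 + 5)/80 = 7/80 per week.
Remaining 1/10 at 7/80 per week takes 8/7 weeks.
Total from the start = 36 + 8/7 = 260/7 weeks.

260/7 weeks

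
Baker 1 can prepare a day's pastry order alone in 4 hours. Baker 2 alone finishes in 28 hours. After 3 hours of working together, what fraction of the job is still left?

1/7

Combined rate: 1/4 + 1/28 = (7 + 1)/28 = 8/28 = 2/7 per hour.
In 3 hours they complete 3·2/7 = 6/7 of the job.
So 1/7 remains.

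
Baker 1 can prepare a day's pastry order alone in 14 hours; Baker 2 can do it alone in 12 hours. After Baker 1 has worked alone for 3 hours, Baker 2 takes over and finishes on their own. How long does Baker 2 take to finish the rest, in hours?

In 3 hours Baker 1 does 3/14 of the job, leaving 11/14.
Baker 2 works at 1/12 per hour, so finishing takes 11/14 ÷ 1/12 = 66/7 hours.

66/7 hours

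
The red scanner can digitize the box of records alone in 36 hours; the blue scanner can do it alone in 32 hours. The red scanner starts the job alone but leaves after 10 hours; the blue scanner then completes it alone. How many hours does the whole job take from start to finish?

In 10 hours the red scanner does 10/36 = 5/18 of the job, leaving 13/18.
The blue scanner works at 1/32 per hour, so finishing takes 13/18 ÷ 1/32 = 208/9 hours.
Total time = 10 + 208/9 = 298/9 hours.

298/9 hours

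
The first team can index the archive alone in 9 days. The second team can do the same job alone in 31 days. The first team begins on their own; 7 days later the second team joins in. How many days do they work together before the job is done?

31/20 days

In the first 7 days the first team alone does 7/9 of the job, leaving 2/9.
Once everyone is working, combined rate: 1/9 + 1/31 = (31 + 9)/279 = 40/279 per day.
Remaining 2/9 at 40/279 per day takes 31/20 days.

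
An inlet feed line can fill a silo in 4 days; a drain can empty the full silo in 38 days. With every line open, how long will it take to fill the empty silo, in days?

76/17 days

Net rate = 1/4 − 1/38 = (19 − 2)/76 = 17/76 per day.
Filling time = 1 ÷ (17/76) = 76/17 days.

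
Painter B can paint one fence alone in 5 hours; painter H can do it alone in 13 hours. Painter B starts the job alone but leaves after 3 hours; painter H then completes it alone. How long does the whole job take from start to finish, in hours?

In 3 hours painter B does 3/5 of the job, leaving 2/5.
Painter H works at 1/13 per hour, so finishing takes 2/5 ÷ 1/13 = 26/5 hours.
Total time = 3 + 26/5 = 41/5 hours.

41/5 hours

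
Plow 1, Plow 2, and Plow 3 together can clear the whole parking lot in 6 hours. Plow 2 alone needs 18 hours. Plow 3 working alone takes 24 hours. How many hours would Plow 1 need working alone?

72/5 hours

Combined rate is 1/6 per hour.
Known contribution: 1/18 + 1/24 = (4 + 3)/72 = 7/72 per hour.
So Plow 1's rate is 1/6 − 7/72 = 5/72, meaning 72/5 hours alone.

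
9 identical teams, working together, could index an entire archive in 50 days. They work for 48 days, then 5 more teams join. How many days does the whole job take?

345/7 days

One team does 1/450 of the job per day.
After 48 days with 9 teams, 24/25 is done (1/25 left).
With 14 teams the rate is 14/450 = 7/225, so the rest takes 1/25 ÷ 7/225 = 9/7 days.
Total = 48 + 9/7 = 345/7 days.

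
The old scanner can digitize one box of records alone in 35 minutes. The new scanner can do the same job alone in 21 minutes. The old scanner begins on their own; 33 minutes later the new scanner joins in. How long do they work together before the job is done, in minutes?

In the first 33 minutes the old scanner alone does 33/35 of the job, leaving 2/35.
Once everyone is working, combined rate: 1/35 + 1/21 = (3 + 5)/105 = 8/105 per minute.
Remaining 2/35 at 8/105 per minute takes 3/4 minutes.

3/4 minutes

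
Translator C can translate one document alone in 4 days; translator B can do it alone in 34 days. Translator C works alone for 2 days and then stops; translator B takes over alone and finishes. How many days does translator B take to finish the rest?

17 days

In 2 days translator C does 2/4 = 1/2 of the job, leaving 1/2.
Translator B works at 1/34 per day, so finishing takes 1/2 ÷ 1/34 = 17 days.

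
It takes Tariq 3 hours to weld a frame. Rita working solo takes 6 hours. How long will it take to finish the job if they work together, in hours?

2 hours

Combined rate: 1/3 + 1/6 = (2 + 1)/6 = 3/6 = 1/2 per hour.
Time = 1 ÷ (1/2) = 2 hours.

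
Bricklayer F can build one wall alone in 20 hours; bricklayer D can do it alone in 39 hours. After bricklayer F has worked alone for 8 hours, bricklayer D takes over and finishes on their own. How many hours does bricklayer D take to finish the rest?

117/5 hours

In 8 hours bricklayer F does 8/20 = 2/5 of the job, leaving 3/5.
Bricklayer D works at 1/39 per hour, so finishing takes 3/5 ÷ 1/39 = 117/5 hours.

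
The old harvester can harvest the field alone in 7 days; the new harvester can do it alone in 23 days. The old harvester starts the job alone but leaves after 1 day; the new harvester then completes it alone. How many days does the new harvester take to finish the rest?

In 1 day the old harvester does 1/7 of the job, leaving 6/7.
The new harvester works at 1/23 per day, so finishing takes 6/7 ÷ 1/23 = 138/7 days.

138/7 days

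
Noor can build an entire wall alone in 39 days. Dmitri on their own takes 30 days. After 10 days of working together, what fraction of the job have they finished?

Combined rate: 1/39 + 1/30 = (10 + 13)/390 = 23/390 per day.
In 10 days they complete 10·23/390 = 23/39 of the job.

23/39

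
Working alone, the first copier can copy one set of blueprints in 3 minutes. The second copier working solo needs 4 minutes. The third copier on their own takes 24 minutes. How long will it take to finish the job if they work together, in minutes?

8/5 minutes

Combined rate: 1/3 + 1/4 + 1/24 = (8 + 6 + 1)/24 = 15/24 = 5/8 per minute.
Time = 1 ÷ (5/8) = 8/5 minutes.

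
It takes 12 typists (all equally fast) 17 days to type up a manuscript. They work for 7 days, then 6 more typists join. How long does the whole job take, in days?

41/3 days

One typist does 1/204 of the job per day.
After 7 days with 12 typists, 7/17 is done (10/17 left).
With 18 typists the rate is 18/204 = 3/34, so the rest takes 10/17 ÷ 3/34 = 20/3 days.
Total = 7 + 20/3 = 41/3 days.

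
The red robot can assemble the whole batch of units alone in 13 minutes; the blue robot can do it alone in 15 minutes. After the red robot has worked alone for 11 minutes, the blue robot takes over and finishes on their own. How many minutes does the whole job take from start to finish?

In 11 minutes the red robot does 11/13 of the job, leaving 2/13.
The blue robot works at 1/15 per minute, so finishing takes 2/13 ÷ 1/15 = 30/13 minutes.
Total time = 11 + 30/13 = 173/13 minutes.

173/13 minutes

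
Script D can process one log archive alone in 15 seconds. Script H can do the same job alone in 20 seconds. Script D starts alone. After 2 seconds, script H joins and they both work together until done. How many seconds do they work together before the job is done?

52/7 seconds

In the first 2 seconds script D alone does 2/15 of the job, leaving 13/15.
Once everyone is working, combined rate: 1/15 + 1/20 = (4 + 3)/60 = 7/60 per second.
Remaining 13/15 at 7/60 per second takes 52/7 seconds.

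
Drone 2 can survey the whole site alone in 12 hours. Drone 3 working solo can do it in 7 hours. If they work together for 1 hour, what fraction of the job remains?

65/84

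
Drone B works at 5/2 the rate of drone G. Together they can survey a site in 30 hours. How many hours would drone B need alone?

Let drone G's rate be r; then drone B's rate is (5/2)r, so together (5/2 + 1)r = (7/2)r = 1/30.
Thus r = 1/105 per hour.
Drone G alone: 105 hours; drone B alone: 42 hours.

42 hours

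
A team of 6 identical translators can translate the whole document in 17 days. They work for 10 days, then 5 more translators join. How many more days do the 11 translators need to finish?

42/11 days

One translator does 1/102 of the job per day.
After 10 days with 6 translators, 10/17 is done (7/17 left).
With 11 translators the rate is 11/102, so the rest takes 7/17 ÷ 11/102 = 42/11 days.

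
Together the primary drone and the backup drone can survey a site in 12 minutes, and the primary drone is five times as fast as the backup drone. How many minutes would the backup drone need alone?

72 minutes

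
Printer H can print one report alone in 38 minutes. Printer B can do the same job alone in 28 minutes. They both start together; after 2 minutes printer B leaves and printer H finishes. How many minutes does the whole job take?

In the first 2 minutes the combined rate is 33/532, so 33/266 of the job is done, leaving 233/266.
After printer B leaves the rate is 1/38 per minute; the remaining 233/266 takes 233/7 minutes.
Total = 2 + 233/7 = 247/7 minutes.

247/7 minutes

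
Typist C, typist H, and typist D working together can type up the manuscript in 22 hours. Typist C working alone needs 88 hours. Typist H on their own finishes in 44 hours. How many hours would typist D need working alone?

88 hours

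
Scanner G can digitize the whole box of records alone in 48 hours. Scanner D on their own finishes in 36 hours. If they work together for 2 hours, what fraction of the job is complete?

7/72

Combined rate: 1/48 + 1/36 = (3 + 4)/144 = 7/144 per hour.
In 2 hours they complete 2·7/144 = 7/72 of the job.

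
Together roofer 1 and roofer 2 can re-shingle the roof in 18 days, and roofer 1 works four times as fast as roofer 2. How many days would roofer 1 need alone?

Let roofer 2's rate be r; then roofer 1's rate is 4r, so together (4 + 1)r = 5r = 1/18.
Thus r = 1/90 per day.
Roofer 2 alone: 90 days; roofer 1 alone: 45/2 days.

45/2 days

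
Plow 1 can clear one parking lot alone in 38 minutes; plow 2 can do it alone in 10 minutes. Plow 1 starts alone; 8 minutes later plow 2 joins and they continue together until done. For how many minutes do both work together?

25/4 minutes

In 8 minutes plow 1 does 8/38 = 4/19 of the job, leaving 15/19.
Plow 1 and plow 2 together work at 12/95 per minute, so finishing takes 15/19 ÷ 12/95 = 25/4 minutes.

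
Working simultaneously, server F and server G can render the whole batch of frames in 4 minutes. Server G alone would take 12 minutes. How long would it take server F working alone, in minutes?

6 minutes

Combined rate is 1/4 per minute.
Known contribution: 1/12 per minute.
So server F's rate is 1/4 − 1/12 = 1/6, meaning 6 minutes alone.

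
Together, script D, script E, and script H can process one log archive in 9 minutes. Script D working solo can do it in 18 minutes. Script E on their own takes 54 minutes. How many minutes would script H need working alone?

Combined rate is 1/9 per minute.
Known contribution: 1/18 + 1/54 = (3 + 1)/54 = 4/54 = 2/27 per minute.
So script H's rate is 1/9 − 2/27 = 1/27, meaning 27 minutes alone.

27 minutes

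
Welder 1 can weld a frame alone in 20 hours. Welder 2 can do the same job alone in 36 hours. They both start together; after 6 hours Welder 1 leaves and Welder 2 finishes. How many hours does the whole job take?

126/5 hours

In the first 6 hours the combined rate is 7/90, so 7/15 of the job is done, leaving 8/15.
After Welder 1 leaves the rate is 1/36 per hour; the remaining 8/15 takes 96/5 hours.
Total = 6 + 96/5 = 126/5 hours.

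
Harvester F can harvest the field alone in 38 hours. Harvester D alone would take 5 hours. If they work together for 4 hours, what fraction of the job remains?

9/95

Combined rate: 1/38 + 1/5 = (5 + 38)/190 = 43/190 per hour.
In 4 hours they complete 4·43/190 = 86/95 of the job.
So 9/95 remains.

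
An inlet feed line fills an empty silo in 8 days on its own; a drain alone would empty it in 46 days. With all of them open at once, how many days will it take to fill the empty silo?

Net rate = 1/8 − 1/46 = (23 − 4)/184 = 19/184 per day.
Filling time = 1 ÷ (19/184) = 184/19 days.

184/19 days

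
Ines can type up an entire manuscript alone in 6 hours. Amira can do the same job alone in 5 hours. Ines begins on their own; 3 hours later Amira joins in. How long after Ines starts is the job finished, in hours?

In the first 3 hours Ines alone does 3/6 = 1/2 of the job, leaving 1/2.
Once everyone is working, combined rate: 1/6 + 1/5 = (5 + 6)/30 = 11/30 per hour.
Remaining 1/2 at 11/30 per hour takes 15/11 hours.
Total from the start = 3 + 15/11 = 48/11 hours.

48/11 hours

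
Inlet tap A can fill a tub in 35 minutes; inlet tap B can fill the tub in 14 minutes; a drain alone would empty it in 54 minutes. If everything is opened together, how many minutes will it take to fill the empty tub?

Net rate = 1/35 + 1/14 − 1/54 = (54 + 135 − 35)/1890 = 154/1890 = 11/135 per minute.
Filling time = 1 ÷ (11/135) = 135/11 minutes.

135/11 minutes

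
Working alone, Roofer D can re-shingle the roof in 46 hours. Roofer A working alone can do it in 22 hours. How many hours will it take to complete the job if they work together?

253/17 hours

With two workers the combined time is the product over the sum: 46·22/(46+22) = 1012/68 = 253/17 hours.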